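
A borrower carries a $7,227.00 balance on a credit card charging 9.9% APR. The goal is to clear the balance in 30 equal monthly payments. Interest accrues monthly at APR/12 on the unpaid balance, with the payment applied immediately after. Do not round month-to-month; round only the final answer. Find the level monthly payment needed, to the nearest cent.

Monthly rate r = 9.9%/12 = 0.825% = 0.00825.
Level-payment amortization: P = B₀·r / (1 − (1+r)^(−n)) = 7227.00·0.00825 / (1 − 1.00825^(−30)).
Denominator 1 − (1+r)^(−30) = 0.218456637.
P = 59.6228 / 0.218456637 ≈ 272.93.

$272.93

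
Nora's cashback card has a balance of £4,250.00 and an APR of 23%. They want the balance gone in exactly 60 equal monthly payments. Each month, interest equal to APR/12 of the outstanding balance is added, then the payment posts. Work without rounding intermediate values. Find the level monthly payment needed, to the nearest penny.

£119.81

Monthly rate r = 23%/12 = 1.91667% = 0.0191667.
Level-payment amortization: P = B₀·r / (1 − (1+r)^(−n)) = 4250.00·0.0191667 / (1 − 1.01917^(−60)).
Denominator 1 − (1+r)^(−60) = 0.679898772.
P = 81.4583 / 0.679898772 ≈ 119.81.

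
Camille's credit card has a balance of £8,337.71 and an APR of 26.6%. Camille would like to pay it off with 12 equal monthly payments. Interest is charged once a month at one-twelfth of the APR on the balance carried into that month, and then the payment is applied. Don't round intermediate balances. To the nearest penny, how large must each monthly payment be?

Monthly rate r = 26.6%/12 = 2.21667% = 0.0221667.
Level-payment amortization: P = B₀·r / (1 − (1+r)^(−n)) = 8337.71·0.0221667 / (1 − 1.02217^(−12)).
Denominator 1 − (1+r)^(−12) = 0.231330891.
P = 184.819 / 0.231330891 ≈ 798.94.

£798.94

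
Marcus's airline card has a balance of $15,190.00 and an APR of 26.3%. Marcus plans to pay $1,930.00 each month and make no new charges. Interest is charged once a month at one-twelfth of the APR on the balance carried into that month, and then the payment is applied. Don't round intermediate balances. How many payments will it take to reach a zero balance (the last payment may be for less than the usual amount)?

9 payments

Monthly rate r = 26.3%/12 = 2.19167% = 0.0219167.
Recurrence: B ← B·(1+r) − $1,930.00.
Month 1: interest $332.91; balance after payment $13,592.91.
Month 2: interest $297.91; balance after payment $11,960.83.
Closed form: n = −ln(1 − rB₀/P)/ln(1+r) = −ln(0.82751)/ln(1.02192) ≈ 8.733, so the balance reaches zero during payment 9.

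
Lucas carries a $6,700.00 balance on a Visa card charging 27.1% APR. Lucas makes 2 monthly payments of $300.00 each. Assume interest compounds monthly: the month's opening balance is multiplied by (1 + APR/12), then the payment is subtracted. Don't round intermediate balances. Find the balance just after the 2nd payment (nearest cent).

$6,399.26

Monthly rate r = 27.1%/12 = 2.25833% = 0.0225833.
Each month: B ← B·(1+r) − $300.00.
Month 1: interest $151.31; balance after payment $6,551.31.
Month 2: interest $147.95; balance after payment $6,399.26.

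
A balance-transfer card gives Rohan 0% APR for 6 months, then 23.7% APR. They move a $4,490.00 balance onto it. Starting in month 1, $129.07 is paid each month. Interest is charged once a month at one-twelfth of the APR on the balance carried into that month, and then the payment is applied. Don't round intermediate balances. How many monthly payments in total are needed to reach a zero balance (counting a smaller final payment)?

Promo months 1–6 at r₀ = 0%/12 = 0; months 7+ at r₁ = 23.7%/12 = 0.01975.
After month 6 (no interest yet): B = $4,490.00 − 6·$129.07 = $3,715.58.
Then at r₁ with $129.07/mo: n₂ = −ln(1 − r₁·B/P)/ln(1+r₁) ≈ 42.98 → 43 more payments.

49 payments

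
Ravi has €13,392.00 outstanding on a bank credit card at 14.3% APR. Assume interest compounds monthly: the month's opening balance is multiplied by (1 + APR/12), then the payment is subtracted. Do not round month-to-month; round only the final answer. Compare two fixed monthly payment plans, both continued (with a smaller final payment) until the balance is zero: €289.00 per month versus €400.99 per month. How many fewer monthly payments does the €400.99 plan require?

Monthly rate r = 14.3%/12 = 1.19167% = 0.0119167.
At €289.00/mo: n = ⌈−ln(1 − rB₀/P)/ln(1+r)⌉ = 68 payments (last €237.59); total interest = total paid − €13,392.00 = €6,208.59.
At €400.99/mo: 43 payments (last €336.50); total interest €3,786.08.
Payments saved = 68 − 43 = 25.

25 fewer payments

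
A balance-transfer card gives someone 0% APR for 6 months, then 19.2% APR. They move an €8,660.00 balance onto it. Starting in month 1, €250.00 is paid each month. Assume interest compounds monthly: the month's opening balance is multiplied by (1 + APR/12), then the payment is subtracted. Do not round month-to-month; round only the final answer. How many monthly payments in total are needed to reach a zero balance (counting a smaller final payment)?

45 payments

Promo months 1–6 at r₀ = 0%/12 = 0; months 7+ at r₁ = 19.2%/12 = 0.016.
After month 6 (no interest yet): B = €8,660.00 − 6·€250.00 = €7,160.00.
Then at r₁ with €250.00/mo: n₂ = −ln(1 − r₁·B/P)/ln(1+r₁) ≈ 38.61 → 39 more payments.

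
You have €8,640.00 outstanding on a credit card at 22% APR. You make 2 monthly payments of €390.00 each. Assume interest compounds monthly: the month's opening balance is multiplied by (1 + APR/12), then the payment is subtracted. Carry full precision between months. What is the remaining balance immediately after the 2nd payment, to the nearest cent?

Monthly rate r = 22%/12 = 1.83333% = 0.0183333.
Each month: B ← B·(1+r) − €390.00.
Month 1: interest €158.40; balance after payment €8,408.40.
Month 2: interest €154.15; balance after payment €8,172.55.

€8,172.55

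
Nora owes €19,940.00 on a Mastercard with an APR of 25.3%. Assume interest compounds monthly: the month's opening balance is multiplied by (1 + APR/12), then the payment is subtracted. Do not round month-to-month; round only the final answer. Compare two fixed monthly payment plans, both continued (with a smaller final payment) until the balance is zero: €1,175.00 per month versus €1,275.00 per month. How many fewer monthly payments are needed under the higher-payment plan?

2 fewer payments

Monthly rate r = 25.3%/12 = 2.10833% = 0.0210833.
At €1,175.00/mo: n = ⌈−ln(1 − rB₀/P)/ln(1+r)⌉ = 22 payments (last €266.30); total interest = total paid − €19,940.00 = €5,001.30.
At €1,275.00/mo: 20 payments (last €225.03); total interest €4,510.03.
Payments saved = 22 − 20 = 2.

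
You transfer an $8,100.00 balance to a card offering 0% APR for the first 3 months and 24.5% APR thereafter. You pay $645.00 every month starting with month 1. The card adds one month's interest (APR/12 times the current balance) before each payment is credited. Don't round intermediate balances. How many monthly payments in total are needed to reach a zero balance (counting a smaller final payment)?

Promo months 1–3 at r₀ = 0%/12 = 0; months 4+ at r₁ = 24.5%/12 = 0.0204167.
After month 3 (no interest yet): B = $8,100.00 − 3·$645.00 = $6,165.00.
Then at r₁ with $645.00/mo: n₂ = −ln(1 − r₁·B/P)/ln(1+r₁) ≈ 10.74 → 11 more payments.

14 payments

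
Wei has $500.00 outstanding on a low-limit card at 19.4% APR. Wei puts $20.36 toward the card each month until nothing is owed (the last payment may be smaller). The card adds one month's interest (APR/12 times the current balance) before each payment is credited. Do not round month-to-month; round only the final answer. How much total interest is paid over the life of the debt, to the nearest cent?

Monthly rate r = 19.4%/12 = 1.61667% = 0.0161667.
Payoff takes n = ⌈−ln(1 − rB₀/P)/ln(1+r)⌉ = ⌈31.543⌉ = 32 payments; the last is $11.10.
Total paid = 31·$20.36 + $11.10 = $642.26.
Total interest = total paid − principal = $642.26 − $500.00 = $142.26.

$142.26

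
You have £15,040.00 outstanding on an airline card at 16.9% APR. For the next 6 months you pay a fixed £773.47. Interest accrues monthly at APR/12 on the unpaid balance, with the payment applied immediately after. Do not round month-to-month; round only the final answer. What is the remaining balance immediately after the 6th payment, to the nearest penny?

£11,549.16

Monthly rate r = 16.9%/12 = 1.40833% = 0.0140833.
Each month: B ← B·(1+r) − £773.47.
Month 1: interest £211.81; balance after payment £14,478.34.
Month 2: interest £203.90; balance after payment £13,908.78.
Month 3: interest £195.88; balance after payment £13,331.19.
Month 4: interest £187.75; balance after payment £12,745.47.
Month 5: interest £179.50; balance after payment £12,151.49.
Month 6: interest £171.13; balance after payment £11,549.16.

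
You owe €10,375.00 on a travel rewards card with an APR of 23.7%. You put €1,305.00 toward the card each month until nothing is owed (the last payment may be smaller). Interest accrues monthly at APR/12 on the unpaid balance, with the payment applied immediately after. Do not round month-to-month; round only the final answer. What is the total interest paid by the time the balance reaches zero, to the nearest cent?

€1,024.86

Monthly rate r = 23.7%/12 = 1.975% = 0.01975.
Payoff takes n = ⌈−ln(1 − rB₀/P)/ln(1+r)⌉ = ⌈8.734⌉ = 9 payments; the last is €959.86.
Total paid = 8·€1,305.00 + €959.86 = €11,399.86.
Total interest = total paid − principal = €11,399.86 − €10,375.00 = €1,024.86.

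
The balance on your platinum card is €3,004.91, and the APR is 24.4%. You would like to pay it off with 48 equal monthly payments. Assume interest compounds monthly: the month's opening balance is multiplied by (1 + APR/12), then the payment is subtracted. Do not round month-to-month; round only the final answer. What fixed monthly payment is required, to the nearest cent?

Monthly rate r = 24.4%/12 = 2.03333% = 0.0203333.
Level-payment amortization: P = B₀·r / (1 − (1+r)^(−n)) = 3004.91·0.0203333 / (1 − 1.02033^(−48)).
Denominator 1 − (1+r)^(−48) = 0.619477443.
P = 61.0998 / 0.619477443 ≈ 98.63.

€98.63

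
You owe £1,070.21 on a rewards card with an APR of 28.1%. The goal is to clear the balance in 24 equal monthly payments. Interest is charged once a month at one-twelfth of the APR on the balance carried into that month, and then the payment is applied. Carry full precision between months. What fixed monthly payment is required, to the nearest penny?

£58.80

Monthly rate r = 28.1%/12 = 2.34167% = 0.0234167.
Level-payment amortization: P = B₀·r / (1 − (1+r)^(−n)) = 1070.21·0.0234167 / (1 − 1.02342^(−24)).
Denominator 1 − (1+r)^(−24) = 0.426226677.
P = 25.0608 / 0.426226677 ≈ 58.80.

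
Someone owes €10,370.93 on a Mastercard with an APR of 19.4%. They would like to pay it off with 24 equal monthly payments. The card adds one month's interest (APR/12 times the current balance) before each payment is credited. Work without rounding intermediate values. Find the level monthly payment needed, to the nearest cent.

Monthly rate r = 19.4%/12 = 1.61667% = 0.0161667.
Level-payment amortization: P = B₀·r / (1 − (1+r)^(−n)) = 10370.93·0.0161667 / (1 − 1.01617^(−24)).
Denominator 1 − (1+r)^(−24) = 0.319479318.
P = 167.663 / 0.319479318 ≈ 524.80.

€524.80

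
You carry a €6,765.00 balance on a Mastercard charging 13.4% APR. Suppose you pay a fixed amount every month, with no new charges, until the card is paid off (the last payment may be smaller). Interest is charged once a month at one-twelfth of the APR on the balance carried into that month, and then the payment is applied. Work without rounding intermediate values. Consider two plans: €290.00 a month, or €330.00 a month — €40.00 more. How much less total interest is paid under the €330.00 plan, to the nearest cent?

Monthly rate r = 13.4%/12 = 1.11667% = 0.0111667.
At €290.00/mo: n = ⌈−ln(1 − rB₀/P)/ln(1+r)⌉ = 28 payments (last €50.90); total interest = total paid − €6,765.00 = €1,115.90.
At €330.00/mo: 24 payments (last €135.62); total interest €960.62.
Interest saved = €1,115.90 − €960.62 = €155.28.

€155.28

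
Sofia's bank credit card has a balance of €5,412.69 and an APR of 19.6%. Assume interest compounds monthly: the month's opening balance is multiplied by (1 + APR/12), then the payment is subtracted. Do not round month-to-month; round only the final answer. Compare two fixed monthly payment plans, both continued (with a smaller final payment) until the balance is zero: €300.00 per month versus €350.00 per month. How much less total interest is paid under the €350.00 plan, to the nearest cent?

€175.52

Monthly rate r = 19.6%/12 = 1.63333% = 0.0163333.
At €300.00/mo: n = ⌈−ln(1 − rB₀/P)/ln(1+r)⌉ = 22 payments (last €165.22); total interest = total paid − €5,412.69 = €1,052.53.
At €350.00/mo: 18 payments (last €339.70); total interest €877.01.
Interest saved = €1,052.53 − €877.01 = €175.52.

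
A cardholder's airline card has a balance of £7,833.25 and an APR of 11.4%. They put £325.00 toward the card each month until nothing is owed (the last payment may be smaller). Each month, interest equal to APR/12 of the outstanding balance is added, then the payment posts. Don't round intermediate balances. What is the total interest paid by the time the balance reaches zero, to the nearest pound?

Monthly rate r = 11.4%/12 = 0.95% = 0.0095.
Payoff takes n = ⌈−ln(1 − rB₀/P)/ln(1+r)⌉ = ⌈27.501⌉ = 28 payments; the last is £163.35.
Total paid = 27·£325.00 + £163.35 = £8,938.35.
Total interest = total paid − principal = £8,938.35 − £7,833.25 = £1,105.10.

£1,105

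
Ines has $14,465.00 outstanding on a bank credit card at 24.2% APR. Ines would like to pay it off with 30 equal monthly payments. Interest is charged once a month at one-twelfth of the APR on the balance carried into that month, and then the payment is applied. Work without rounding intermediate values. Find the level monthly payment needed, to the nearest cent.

$647.34

Monthly rate r = 24.2%/12 = 2.01667% = 0.0201667.
Level-payment amortization: P = B₀·r / (1 − (1+r)^(−n)) = 14465.00·0.0201667 / (1 − 1.02017^(−30)).
Denominator 1 − (1+r)^(−30) = 0.450628499.
P = 291.711 / 0.450628499 ≈ 647.34.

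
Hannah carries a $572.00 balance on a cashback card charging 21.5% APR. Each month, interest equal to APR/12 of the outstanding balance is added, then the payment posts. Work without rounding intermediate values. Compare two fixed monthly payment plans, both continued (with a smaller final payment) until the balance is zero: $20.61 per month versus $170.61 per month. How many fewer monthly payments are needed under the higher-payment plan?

35 fewer payments

Monthly rate r = 21.5%/12 = 1.79167% = 0.0179167.
At $20.61/mo: n = ⌈−ln(1 − rB₀/P)/ln(1+r)⌉ = 39 payments (last $14.96); total interest = total paid − $572.00 = $226.14.
At $170.61/mo: 4 payments (last $83.72); total interest $23.55.
Payments saved = 39 − 4 = 35.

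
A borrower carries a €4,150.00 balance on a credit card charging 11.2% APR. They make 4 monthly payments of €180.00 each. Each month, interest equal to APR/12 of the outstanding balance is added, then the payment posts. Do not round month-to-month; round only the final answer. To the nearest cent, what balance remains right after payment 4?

€3,576.97

Monthly rate r = 11.2%/12 = 0.933333% = 0.00933333.
Each month: B ← B·(1+r) − €180.00.
Month 1: interest €38.73; balance after payment €4,008.73.
Month 2: interest €37.41; balance after payment €3,866.15.
Month 3: interest €36.08; balance after payment €3,722.23.
Month 4: interest €34.74; balance after payment €3,576.97.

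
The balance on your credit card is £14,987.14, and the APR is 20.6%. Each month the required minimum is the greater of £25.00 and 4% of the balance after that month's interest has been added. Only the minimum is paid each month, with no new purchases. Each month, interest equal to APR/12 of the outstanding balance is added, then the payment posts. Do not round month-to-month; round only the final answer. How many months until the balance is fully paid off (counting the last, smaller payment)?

167 months

Monthly rate r = 20.6%/12 = 1.71667% = 0.0171667.
While 4% of the post-interest balance exceeds £25.00, each month B ← (B·(1+r))·(1 − 0.04), i.e. B shrinks by the factor (1+r)·0.96 = 0.97648.
This holds for months 1–135. Entering month 136 the balance is £602.94; 4% of the post-interest balance is now below £25.00, so the flat £25.00 minimum applies from here.
From month 136 a fixed £25.00 at rate r clears £602.94 in 32 more payments. Total: 135 + 32 = 167 months.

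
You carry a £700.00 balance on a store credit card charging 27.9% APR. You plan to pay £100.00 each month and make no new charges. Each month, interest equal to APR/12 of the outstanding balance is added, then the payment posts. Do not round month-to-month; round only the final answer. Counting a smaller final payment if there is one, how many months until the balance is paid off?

8 months

Monthly rate r = 27.9%/12 = 2.325% = 0.02325.
Recurrence: B ← B·(1+r) − £100.00.
Month 1: interest £16.27; balance after payment £616.27.
Month 2: interest £14.33; balance after payment £530.60.
Closed form: n = −ln(1 − rB₀/P)/ln(1+r) = −ln(0.83725)/ln(1.02325) ≈ 7.729, so the balance reaches zero during payment 8.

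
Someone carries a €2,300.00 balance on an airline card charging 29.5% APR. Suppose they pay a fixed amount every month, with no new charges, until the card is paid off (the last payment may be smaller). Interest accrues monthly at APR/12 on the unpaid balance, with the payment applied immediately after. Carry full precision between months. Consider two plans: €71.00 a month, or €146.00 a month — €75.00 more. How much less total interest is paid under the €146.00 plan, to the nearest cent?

Monthly rate r = 29.5%/12 = 2.45833% = 0.0245833.
At €71.00/mo: n = ⌈−ln(1 − rB₀/P)/ln(1+r)⌉ = 66 payments (last €37.69); total interest = total paid − €2,300.00 = €2,352.69.
At €146.00/mo: 21 payments (last €24.98); total interest €644.98.
Interest saved = €2,352.69 − €644.98 = €1,707.71.

€1,707.71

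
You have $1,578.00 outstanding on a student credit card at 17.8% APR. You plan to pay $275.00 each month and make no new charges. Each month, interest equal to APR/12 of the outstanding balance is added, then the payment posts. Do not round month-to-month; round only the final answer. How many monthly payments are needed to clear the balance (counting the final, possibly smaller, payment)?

7 months

Monthly rate r = 17.8%/12 = 1.48333% = 0.0148333.
Recurrence: B ← B·(1+r) − $275.00.
Month 1: interest $23.41; balance after payment $1,326.41.
Month 2: interest $19.68; balance after payment $1,071.08.
Closed form: n = −ln(1 − rB₀/P)/ln(1+r) = −ln(0.91488)/ln(1.01483) ≈ 6.042, so the balance reaches zero during payment 7.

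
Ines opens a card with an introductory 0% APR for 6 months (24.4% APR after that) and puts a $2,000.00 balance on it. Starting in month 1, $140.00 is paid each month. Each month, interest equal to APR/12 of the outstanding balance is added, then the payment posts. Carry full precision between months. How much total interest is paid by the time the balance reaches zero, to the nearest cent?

$123.36

Promo months 1–6 at r₀ = 0%/12 = 0; months 7+ at r₁ = 24.4%/12 = 0.0203333.
After month 6 (no interest yet): B = $2,000.00 − 6·$140.00 = $1,160.00.
Then at r₁ with $140.00/mo: n₂ = −ln(1 − r₁·B/P)/ln(1+r₁) ≈ 9.17 → 10 more payments.
Total paid = 15·$140.00 + $23.36 = $2,123.36; interest = $2,123.36 − $2,000.00 = $123.36.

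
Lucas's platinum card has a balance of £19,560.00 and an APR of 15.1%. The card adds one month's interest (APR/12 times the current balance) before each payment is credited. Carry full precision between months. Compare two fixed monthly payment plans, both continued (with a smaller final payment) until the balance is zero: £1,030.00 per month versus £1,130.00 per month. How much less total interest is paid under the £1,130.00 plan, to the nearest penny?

Monthly rate r = 15.1%/12 = 1.25833% = 0.0125833.
At £1,030.00/mo: n = ⌈−ln(1 − rB₀/P)/ln(1+r)⌉ = 22 payments (last £863.24); total interest = total paid − £19,560.00 = £2,933.24.
At £1,130.00/mo: 20 payments (last £730.98); total interest £2,640.98.
Interest saved = £2,933.24 − £2,640.98 = £292.26.

£292.26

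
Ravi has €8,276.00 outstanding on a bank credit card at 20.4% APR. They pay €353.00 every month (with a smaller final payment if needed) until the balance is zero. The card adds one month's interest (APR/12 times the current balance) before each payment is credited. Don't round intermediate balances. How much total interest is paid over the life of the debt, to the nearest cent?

Monthly rate r = 20.4%/12 = 1.7% = 0.017.
Payoff takes n = ⌈−ln(1 − rB₀/P)/ln(1+r)⌉ = ⌈30.161⌉ = 31 payments; the last is €57.29.
Total paid = 30·€353.00 + €57.29 = €10,647.29.
Total interest = total paid − principal = €10,647.29 − €8,276.00 = €2,371.29.

€2,371.29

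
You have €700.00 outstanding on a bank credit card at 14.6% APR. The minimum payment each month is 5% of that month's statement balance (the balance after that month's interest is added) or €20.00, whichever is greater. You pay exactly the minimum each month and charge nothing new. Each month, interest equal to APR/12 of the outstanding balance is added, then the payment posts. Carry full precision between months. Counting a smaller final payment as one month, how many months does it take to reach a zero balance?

38 months

Monthly rate r = 14.6%/12 = 1.21667% = 0.0121667.
While 5% of the post-interest balance exceeds €20.00, each month B ← (B·(1+r))·(1 − 0.05), i.e. B shrinks by the factor (1+r)·0.95 = 0.96156.
This holds for months 1–15. Entering month 16 the balance is €388.81; 5% of the post-interest balance is now below €20.00, so the flat €20.00 minimum applies from here.
From month 16 a fixed €20.00 at rate r clears €388.81 in 23 more payments. Total: 15 + 23 = 38 months.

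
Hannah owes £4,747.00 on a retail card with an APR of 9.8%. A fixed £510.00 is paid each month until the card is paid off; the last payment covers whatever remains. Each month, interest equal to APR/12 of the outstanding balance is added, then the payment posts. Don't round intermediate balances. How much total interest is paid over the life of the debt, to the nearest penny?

£210.67

Monthly rate r = 9.8%/12 = 0.816667% = 0.00816667.
Payoff takes n = ⌈−ln(1 − rB₀/P)/ln(1+r)⌉ = ⌈9.720⌉ = 10 payments; the last is £367.67.
Total paid = 9·£510.00 + £367.67 = £4,957.67.
Total interest = total paid − principal = £4,957.67 − £4,747.00 = £210.67.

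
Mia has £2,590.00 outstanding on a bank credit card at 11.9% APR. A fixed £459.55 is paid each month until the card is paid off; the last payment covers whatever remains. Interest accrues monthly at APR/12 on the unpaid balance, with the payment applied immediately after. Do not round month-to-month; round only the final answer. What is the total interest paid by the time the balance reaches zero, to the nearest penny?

Monthly rate r = 11.9%/12 = 0.991667% = 0.00991667.
Payoff takes n = ⌈−ln(1 − rB₀/P)/ln(1+r)⌉ = ⌈5.828⌉ = 6 payments; the last is £380.96.
Total paid = 5·£459.55 + £380.96 = £2,678.71.
Total interest = total paid − principal = £2,678.71 − £2,590.00 = £88.71.

£88.71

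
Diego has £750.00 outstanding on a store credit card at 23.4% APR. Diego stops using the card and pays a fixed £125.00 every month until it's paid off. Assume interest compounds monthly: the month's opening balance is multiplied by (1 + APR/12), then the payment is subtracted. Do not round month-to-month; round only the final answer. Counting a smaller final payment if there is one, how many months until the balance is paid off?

7 months

Monthly rate r = 23.4%/12 = 1.95% = 0.0195.
Recurrence: B ← B·(1+r) − £125.00.
Month 1: interest £14.62; balance after payment £639.62.
Month 2: interest £12.47; balance after payment £527.10.
Closed form: n = −ln(1 − rB₀/P)/ln(1+r) = −ln(0.883)/ln(1.0195) ≈ 6.443, so the balance reaches zero during payment 7.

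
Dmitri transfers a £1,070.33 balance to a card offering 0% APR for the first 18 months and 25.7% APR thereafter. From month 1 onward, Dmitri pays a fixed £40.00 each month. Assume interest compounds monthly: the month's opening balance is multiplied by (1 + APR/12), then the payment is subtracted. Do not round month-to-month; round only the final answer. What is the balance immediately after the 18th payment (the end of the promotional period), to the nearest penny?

£350.33

Promo months 1–18 at r₀ = 0%/12 = 0; months 19+ at r₁ = 25.7%/12 = 0.0214167.
After month 18 (no interest yet): B = £1,070.33 − 18·£40.00 = £350.33.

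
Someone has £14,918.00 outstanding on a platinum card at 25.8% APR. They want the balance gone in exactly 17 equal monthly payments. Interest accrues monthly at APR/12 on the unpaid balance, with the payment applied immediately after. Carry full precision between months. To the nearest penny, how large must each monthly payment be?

£1,056.94

Monthly rate r = 25.8%/12 = 2.15% = 0.0215.
Level-payment amortization: P = B₀·r / (1 − (1+r)^(−n)) = 14918.00·0.0215 / (1 − 1.0215^(−17)).
Denominator 1 − (1+r)^(−17) = 0.303457383.
P = 320.737 / 0.303457383 ≈ 1056.94.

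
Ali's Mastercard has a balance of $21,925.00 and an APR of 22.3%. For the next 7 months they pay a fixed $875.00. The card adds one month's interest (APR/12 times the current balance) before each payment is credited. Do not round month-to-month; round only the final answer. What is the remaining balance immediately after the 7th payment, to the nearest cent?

Monthly rate r = 22.3%/12 = 1.85833% = 0.0185833.
Each month: B ← B·(1+r) − $875.00.
Month 1: interest $407.44; balance after payment $21,457.44.
Month 2: interest $398.75; balance after payment $20,981.19.
Month 3: interest $389.90; balance after payment $20,496.09.
Month 4: interest $380.89; balance after payment $20,001.98.
Month 5: interest $371.70; balance after payment $19,498.68.
Month 6: interest $362.35; balance after payment $18,986.03.
Month 7: interest $352.82; balance after payment $18,463.85.

$18,463.85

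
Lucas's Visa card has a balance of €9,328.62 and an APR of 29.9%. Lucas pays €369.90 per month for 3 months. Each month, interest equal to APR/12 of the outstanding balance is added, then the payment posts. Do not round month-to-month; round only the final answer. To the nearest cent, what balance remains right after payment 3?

Monthly rate r = 29.9%/12 = 2.49167% = 0.0249167.
Each month: B ← B·(1+r) − €369.90.
Month 1: interest €232.44; balance after payment €9,191.16.
Month 2: interest €229.01; balance after payment €9,050.27.
Month 3: interest €225.50; balance after payment €8,905.87.

€8,905.87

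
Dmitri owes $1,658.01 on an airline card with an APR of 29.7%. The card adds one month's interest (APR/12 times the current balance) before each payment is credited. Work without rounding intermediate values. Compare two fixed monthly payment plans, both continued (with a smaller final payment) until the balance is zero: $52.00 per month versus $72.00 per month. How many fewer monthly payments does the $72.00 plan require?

Monthly rate r = 29.7%/12 = 2.475% = 0.02475.
At $52.00/mo: n = ⌈−ln(1 − rB₀/P)/ln(1+r)⌉ = 64 payments (last $34.89); total interest = total paid − $1,658.01 = $1,652.88.
At $72.00/mo: 35 payments (last $37.26); total interest $827.25.
Payments saved = 64 − 35 = 29.

29 fewer payments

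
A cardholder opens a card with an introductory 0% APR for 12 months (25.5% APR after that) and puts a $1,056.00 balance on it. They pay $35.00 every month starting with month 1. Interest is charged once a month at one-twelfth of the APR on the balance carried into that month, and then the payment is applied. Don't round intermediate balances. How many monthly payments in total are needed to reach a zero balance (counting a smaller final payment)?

Promo months 1–12 at r₀ = 0%/12 = 0; months 13+ at r₁ = 25.5%/12 = 0.02125.
After month 12 (no interest yet): B = $1,056.00 − 12·$35.00 = $636.00.
Then at r₁ with $35.00/mo: n₂ = −ln(1 − r₁·B/P)/ln(1+r₁) ≈ 23.21 → 24 more payments.

36 months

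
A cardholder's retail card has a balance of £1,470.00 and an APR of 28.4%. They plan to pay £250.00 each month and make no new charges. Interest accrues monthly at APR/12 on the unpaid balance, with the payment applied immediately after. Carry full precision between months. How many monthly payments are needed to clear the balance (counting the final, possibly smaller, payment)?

7 payments

Monthly rate r = 28.4%/12 = 2.36667% = 0.0236667.
Recurrence: B ← B·(1+r) − £250.00.
Month 1: interest £34.79; balance after payment £1,254.79.
Month 2: interest £29.70; balance after payment £1,034.49.
Closed form: n = −ln(1 − rB₀/P)/ln(1+r) = −ln(0.86084)/ln(1.02367) ≈ 6.406, so the balance reaches zero during payment 7.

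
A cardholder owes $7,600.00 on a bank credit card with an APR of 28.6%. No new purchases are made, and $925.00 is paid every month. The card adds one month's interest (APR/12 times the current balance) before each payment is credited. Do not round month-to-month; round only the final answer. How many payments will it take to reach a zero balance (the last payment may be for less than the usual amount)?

Monthly rate r = 28.6%/12 = 2.38333% = 0.0238333.
Recurrence: B ← B·(1+r) − $925.00.
Month 1: interest $181.13; balance after payment $6,856.13.
Month 2: interest $163.40; balance after payment $6,094.54.
Closed form: n = −ln(1 − rB₀/P)/ln(1+r) = −ln(0.80418)/ln(1.02383) ≈ 9.253, so the balance reaches zero during payment 10.

10 months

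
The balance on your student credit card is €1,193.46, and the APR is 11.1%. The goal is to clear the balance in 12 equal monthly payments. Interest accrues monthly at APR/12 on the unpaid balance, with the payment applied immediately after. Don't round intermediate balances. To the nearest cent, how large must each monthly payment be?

€105.54

Monthly rate r = 11.1%/12 = 0.925% = 0.00925.
Level-payment amortization: P = B₀·r / (1 − (1+r)^(−n)) = 1193.46·0.00925 / (1 − 1.00925^(−12)).
Denominator 1 − (1+r)^(−12) = 0.104604509.
P = 11.0395 / 0.104604509 ≈ 105.54.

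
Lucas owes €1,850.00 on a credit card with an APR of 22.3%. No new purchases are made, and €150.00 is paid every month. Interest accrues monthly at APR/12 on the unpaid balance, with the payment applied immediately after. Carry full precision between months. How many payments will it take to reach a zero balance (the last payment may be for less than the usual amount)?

Monthly rate r = 22.3%/12 = 1.85833% = 0.0185833.
Recurrence: B ← B·(1+r) − €150.00.
Month 1: interest €34.38; balance after payment €1,734.38.
Month 2: interest €32.23; balance after payment €1,616.61.
Closed form: n = −ln(1 − rB₀/P)/ln(1+r) = −ln(0.77081)/ln(1.01858) ≈ 14.138, so the balance reaches zero during payment 15.

15 months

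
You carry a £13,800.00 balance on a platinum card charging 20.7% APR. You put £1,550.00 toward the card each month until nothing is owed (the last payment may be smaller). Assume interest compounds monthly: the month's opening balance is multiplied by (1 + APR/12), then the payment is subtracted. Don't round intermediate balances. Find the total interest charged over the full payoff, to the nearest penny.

Monthly rate r = 20.7%/12 = 1.725% = 0.01725.
Payoff takes n = ⌈−ln(1 − rB₀/P)/ln(1+r)⌉ = ⌈9.749⌉ = 10 payments; the last is £1,163.81.
Total paid = 9·£1,550.00 + £1,163.81 = £15,113.81.
Total interest = total paid − principal = £15,113.81 − £13,800.00 = £1,313.81.

£1,313.81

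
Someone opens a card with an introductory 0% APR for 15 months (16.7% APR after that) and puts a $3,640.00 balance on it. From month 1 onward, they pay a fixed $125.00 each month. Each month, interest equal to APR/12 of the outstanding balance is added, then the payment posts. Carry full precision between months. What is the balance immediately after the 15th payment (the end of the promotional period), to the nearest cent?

Promo months 1–15 at r₀ = 0%/12 = 0; months 16+ at r₁ = 16.7%/12 = 0.0139167.
After month 15 (no interest yet): B = $3,640.00 − 15·$125.00 = $1,765.00.

$1,765.00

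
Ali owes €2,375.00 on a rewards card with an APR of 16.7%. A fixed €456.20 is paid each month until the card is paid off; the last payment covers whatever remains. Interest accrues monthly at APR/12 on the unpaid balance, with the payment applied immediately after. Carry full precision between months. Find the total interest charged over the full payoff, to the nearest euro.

€108

Monthly rate r = 16.7%/12 = 1.39167% = 0.0139167.
Payoff takes n = ⌈−ln(1 − rB₀/P)/ln(1+r)⌉ = ⌈5.442⌉ = 6 payments; the last is €202.32.
Total paid = 5·€456.20 + €202.32 = €2,483.32.
Total interest = total paid − principal = €2,483.32 − €2,375.00 = €108.32.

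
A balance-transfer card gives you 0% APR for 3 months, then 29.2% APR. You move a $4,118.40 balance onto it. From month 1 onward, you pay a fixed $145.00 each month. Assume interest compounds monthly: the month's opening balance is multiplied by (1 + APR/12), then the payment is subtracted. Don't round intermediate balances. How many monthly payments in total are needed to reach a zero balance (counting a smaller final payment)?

Promo months 1–3 at r₀ = 0%/12 = 0; months 4+ at r₁ = 29.2%/12 = 0.0243333.
After month 3 (no interest yet): B = $4,118.40 − 3·$145.00 = $3,683.40.
Then at r₁ with $145.00/mo: n₂ = −ln(1 − r₁·B/P)/ln(1+r₁) ≈ 40.04 → 41 more payments.

44 payments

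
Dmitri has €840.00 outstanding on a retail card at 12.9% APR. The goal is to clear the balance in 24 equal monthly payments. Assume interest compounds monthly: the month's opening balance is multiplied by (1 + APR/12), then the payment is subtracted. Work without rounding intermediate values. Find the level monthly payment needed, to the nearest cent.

Monthly rate r = 12.9%/12 = 1.075% = 0.01075.
Level-payment amortization: P = B₀·r / (1 − (1+r)^(−n)) = 840.00·0.01075 / (1 − 1.01075^(−24)).
Denominator 1 − (1+r)^(−24) = 0.226340256.
P = 9.03 / 0.226340256 ≈ 39.90.

€39.90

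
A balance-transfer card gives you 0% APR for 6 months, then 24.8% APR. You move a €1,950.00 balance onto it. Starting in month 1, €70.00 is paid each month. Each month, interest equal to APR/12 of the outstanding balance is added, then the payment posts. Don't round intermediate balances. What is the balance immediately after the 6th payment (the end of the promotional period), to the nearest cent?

Promo months 1–6 at r₀ = 0%/12 = 0; months 7+ at r₁ = 24.8%/12 = 0.0206667.
After month 6 (no interest yet): B = €1,950.00 − 6·€70.00 = €1,530.00.

€1,530.00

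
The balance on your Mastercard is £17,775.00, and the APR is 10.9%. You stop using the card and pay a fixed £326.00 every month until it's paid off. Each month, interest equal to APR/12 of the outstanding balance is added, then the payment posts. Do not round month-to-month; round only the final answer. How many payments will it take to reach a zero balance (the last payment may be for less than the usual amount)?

76 months

Monthly rate r = 10.9%/12 = 0.908333% = 0.00908333.
Recurrence: B ← B·(1+r) − £326.00.
Month 1: interest £161.46; balance after payment £17,610.46.
Month 2: interest £159.96; balance after payment £17,444.42.
Closed form: n = −ln(1 − rB₀/P)/ln(1+r) = −ln(0.50474)/ln(1.00908) ≈ 75.613, so the balance reaches zero during payment 76.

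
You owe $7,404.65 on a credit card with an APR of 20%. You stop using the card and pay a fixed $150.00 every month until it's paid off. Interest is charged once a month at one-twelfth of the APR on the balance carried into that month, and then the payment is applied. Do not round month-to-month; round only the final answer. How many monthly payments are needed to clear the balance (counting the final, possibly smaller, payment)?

Monthly rate r = 20%/12 = 1.66667% = 0.0166667.
Recurrence: B ← B·(1+r) − $150.00.
Month 1: interest $123.41; balance after payment $7,378.06.
Month 2: interest $122.97; balance after payment $7,351.03.
Closed form: n = −ln(1 − rB₀/P)/ln(1+r) = −ln(0.17726)/ln(1.01667) ≈ 104.671, so the balance reaches zero during payment 105.

105 months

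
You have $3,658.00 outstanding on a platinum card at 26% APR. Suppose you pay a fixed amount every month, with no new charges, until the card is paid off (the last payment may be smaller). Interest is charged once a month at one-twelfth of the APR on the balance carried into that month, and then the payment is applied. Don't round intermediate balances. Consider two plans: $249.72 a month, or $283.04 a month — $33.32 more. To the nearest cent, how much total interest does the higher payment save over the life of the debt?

Monthly rate r = 26%/12 = 2.16667% = 0.0216667.
At $249.72/mo: n = ⌈−ln(1 − rB₀/P)/ln(1+r)⌉ = 18 payments (last $203.35); total interest = total paid − $3,658.00 = $790.59.
At $283.04/mo: 16 payments (last $93.12); total interest $680.72.
Interest saved = $790.59 − $680.72 = $109.87.

$109.87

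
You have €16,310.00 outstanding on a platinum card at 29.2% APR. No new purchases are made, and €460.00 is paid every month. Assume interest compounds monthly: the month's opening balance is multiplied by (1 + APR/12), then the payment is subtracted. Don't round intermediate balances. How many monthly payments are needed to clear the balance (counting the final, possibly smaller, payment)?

Monthly rate r = 29.2%/12 = 2.43333% = 0.0243333.
Recurrence: B ← B·(1+r) − €460.00.
Month 1: interest €396.88; balance after payment €16,246.88.
Month 2: interest €395.34; balance after payment €16,182.22.
Closed form: n = −ln(1 − rB₀/P)/ln(1+r) = −ln(0.13722)/ln(1.02433) ≈ 82.611, so the balance reaches zero during payment 83.

83 payments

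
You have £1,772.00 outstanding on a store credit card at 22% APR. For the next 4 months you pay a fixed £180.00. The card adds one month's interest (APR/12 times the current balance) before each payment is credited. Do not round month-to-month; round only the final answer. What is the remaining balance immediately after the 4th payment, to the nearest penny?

£1,165.52

Monthly rate r = 22%/12 = 1.83333% = 0.0183333.
Each month: B ← B·(1+r) − £180.00.
Month 1: interest £32.49; balance after payment £1,624.49.
Month 2: interest £29.78; balance after payment £1,474.27.
Month 3: interest £27.03; balance after payment £1,321.30.
Month 4: interest £24.22; balance after payment £1,165.52.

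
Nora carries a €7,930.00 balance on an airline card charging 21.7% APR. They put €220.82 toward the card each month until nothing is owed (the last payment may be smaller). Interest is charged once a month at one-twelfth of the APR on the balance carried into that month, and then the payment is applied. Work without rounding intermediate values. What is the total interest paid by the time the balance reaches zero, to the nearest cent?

Monthly rate r = 21.7%/12 = 1.80833% = 0.0180833.
Payoff takes n = ⌈−ln(1 − rB₀/P)/ln(1+r)⌉ = ⌈58.483⌉ = 59 payments; the last is €107.08.
Total paid = 58·€220.82 + €107.08 = €12,914.64.
Total interest = total paid − principal = €12,914.64 − €7,930.00 = €4,984.64.

€4,984.64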